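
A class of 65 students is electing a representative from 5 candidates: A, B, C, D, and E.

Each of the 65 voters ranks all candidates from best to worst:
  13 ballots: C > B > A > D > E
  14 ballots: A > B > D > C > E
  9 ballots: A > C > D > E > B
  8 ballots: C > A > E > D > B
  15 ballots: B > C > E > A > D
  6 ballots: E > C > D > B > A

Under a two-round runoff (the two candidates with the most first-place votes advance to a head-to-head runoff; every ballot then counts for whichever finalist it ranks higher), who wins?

Round 1 first-place votes: A 23, B 15, C 21, D 0, E 6. A and C advance.
Runoff: A is ranked above C on 23 ballots, C above A on 42.

C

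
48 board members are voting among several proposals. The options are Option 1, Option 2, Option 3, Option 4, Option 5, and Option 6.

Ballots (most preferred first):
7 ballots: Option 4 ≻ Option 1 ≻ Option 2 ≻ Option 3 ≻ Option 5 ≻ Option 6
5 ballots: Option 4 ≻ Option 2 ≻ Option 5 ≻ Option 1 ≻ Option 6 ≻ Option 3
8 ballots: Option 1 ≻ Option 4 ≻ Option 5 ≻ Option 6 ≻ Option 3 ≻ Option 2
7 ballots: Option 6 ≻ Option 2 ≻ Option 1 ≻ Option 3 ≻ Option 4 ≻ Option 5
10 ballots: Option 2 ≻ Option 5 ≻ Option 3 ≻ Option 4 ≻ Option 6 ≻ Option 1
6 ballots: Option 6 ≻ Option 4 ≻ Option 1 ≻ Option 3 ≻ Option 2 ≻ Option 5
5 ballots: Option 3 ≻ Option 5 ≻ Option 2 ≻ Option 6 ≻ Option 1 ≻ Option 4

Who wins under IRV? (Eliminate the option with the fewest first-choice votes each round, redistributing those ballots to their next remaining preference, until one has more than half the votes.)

Option 4

Round 1: Option 1 8, Option 2 10, Option 3 5, Option 4 12, Option 5 0, Option 6 13. Option 5 eliminated.
Round 2: Option 1 8, Option 2 10, Option 3 5, Option 4 12, Option 6 13. Option 3 eliminated.
Round 3: Option 1 8, Option 2 15, Option 4 12, Option 6 13. Option 1 eliminated.
Round 4: Option 2 15, Option 4 20, Option 6 13. Option 6 eliminated.
Round 5: Option 2 22, Option 4 26. Option 4 has a majority (≥25).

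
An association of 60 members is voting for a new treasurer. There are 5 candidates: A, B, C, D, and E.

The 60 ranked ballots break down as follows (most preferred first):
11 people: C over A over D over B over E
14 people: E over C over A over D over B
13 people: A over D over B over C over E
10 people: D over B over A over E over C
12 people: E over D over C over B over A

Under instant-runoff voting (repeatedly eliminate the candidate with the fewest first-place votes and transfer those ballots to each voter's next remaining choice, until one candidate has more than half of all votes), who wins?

Round 1: A 13, B 0, C 11, D 10, E 26. B eliminated.
Round 2: A 13, C 11, D 10, E 26. D eliminated.
Round 3: A 23, C 11, E 26. C eliminated.
Round 4: A 34, E 26. A has a majority (≥31).

A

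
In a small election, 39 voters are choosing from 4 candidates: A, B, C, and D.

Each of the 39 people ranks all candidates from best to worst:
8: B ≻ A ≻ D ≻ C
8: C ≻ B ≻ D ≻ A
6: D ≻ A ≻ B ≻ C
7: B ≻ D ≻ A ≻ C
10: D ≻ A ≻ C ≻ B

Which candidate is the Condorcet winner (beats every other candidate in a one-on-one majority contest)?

B

B vs A: 23–16
B vs C: 21–18
B vs D: 23–16
B beats every other candidate.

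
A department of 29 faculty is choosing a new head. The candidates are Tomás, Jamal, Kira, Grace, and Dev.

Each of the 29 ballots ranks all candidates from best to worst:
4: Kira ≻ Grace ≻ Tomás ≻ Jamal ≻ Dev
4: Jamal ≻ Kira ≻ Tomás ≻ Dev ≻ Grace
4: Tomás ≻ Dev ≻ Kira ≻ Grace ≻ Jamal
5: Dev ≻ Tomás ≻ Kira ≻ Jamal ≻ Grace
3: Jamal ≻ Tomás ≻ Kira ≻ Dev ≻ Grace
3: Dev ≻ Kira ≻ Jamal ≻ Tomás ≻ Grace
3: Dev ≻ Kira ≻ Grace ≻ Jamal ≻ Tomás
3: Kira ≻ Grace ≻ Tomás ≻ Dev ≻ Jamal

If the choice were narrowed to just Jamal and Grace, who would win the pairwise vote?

Jamal

Jamal is ranked above Grace on 15 ballots; Grace above Jamal on 14.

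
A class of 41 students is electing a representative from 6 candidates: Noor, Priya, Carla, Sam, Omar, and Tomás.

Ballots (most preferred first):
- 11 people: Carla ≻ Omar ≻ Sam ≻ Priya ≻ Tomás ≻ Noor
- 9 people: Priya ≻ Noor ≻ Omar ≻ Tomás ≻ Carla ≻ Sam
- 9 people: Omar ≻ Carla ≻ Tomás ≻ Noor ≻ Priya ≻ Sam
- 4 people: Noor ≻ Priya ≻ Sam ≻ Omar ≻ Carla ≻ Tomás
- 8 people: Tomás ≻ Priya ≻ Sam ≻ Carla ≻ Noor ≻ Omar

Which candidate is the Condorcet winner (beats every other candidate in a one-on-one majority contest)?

Priya vs Noor: 28–13
Priya vs Carla: 21–20
Priya vs Sam: 30–11
Priya vs Omar: 21–20
Priya vs Tomás: 24–17
Priya beats every other candidate.

Priya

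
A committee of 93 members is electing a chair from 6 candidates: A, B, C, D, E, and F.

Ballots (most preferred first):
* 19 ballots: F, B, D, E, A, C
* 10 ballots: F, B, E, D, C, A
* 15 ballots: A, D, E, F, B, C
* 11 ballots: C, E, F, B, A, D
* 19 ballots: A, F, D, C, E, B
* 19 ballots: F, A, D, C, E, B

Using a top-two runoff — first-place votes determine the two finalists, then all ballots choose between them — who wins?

F

Round 1 first-place votes: A 34, B 0, C 11, D 0, E 0, F 48. F and A advance.
Runoff: F is ranked above A on 59 ballots, A above F on 34.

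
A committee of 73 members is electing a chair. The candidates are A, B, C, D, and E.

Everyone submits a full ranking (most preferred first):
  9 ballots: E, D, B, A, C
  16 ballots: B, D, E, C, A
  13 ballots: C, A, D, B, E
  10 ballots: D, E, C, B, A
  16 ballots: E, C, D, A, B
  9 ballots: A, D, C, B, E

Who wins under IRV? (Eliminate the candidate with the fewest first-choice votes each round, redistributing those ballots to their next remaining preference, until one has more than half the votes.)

D

Round 1: A 9, B 16, C 13, D 10, E 25. A eliminated.
Round 2: B 16, C 13, D 19, E 25. C eliminated.
Round 3: B 16, D 32, E 25. B eliminated.
Round 4: D 48, E 25. D has a majority (≥37).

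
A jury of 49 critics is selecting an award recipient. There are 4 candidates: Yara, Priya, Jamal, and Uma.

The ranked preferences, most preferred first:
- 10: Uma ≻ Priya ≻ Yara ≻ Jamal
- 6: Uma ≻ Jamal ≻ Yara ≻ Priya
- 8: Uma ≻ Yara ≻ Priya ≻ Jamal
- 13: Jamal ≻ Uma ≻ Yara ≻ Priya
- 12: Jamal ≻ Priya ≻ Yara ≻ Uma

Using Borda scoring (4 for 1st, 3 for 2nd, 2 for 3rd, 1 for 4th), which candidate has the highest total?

Uma

Yara: 10×2 + 6×2 + 8×3 + 13×2 + 12×2 = 106
Priya: 10×3 + 6×1 + 8×2 + 13×1 + 12×3 = 101
Jamal: 10×1 + 6×3 + 8×1 + 13×4 + 12×4 = 136
Uma: 10×4 + 6×4 + 8×4 + 13×3 + 12×1 = 147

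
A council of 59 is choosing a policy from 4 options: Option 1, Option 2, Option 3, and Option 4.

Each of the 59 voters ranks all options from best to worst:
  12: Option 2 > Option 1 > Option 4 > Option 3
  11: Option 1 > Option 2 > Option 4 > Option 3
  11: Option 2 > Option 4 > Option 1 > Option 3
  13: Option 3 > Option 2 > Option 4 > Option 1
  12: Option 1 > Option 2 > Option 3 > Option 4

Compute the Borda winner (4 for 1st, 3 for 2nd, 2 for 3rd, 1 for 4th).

Option 2

Option 1: 12×3 + 11×4 + 11×2 + 13×1 + 12×4 = 163
Option 2: 12×4 + 11×3 + 11×4 + 13×3 + 12×3 = 200
Option 3: 12×1 + 11×1 + 11×1 + 13×4 + 12×2 = 110
Option 4: 12×2 + 11×2 + 11×3 + 13×2 + 12×1 = 117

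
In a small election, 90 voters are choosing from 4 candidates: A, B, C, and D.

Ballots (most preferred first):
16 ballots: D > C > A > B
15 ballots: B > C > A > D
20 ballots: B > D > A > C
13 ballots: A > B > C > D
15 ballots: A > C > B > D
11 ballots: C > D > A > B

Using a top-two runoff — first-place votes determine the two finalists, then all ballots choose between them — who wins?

A

Round 1 first-place votes: A 28, B 35, C 11, D 16. B and A advance.
Runoff: B is ranked above A on 35 ballots, A above B on 55.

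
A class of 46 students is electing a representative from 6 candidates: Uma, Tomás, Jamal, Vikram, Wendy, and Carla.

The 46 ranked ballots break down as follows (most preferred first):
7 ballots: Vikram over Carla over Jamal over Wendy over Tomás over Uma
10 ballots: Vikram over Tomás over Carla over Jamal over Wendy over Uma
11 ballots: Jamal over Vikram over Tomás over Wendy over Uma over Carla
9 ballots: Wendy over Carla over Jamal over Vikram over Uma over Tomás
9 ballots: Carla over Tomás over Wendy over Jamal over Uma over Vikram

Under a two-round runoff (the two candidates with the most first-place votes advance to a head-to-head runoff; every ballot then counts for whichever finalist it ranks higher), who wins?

Jamal

Round 1 first-place votes: Uma 0, Tomás 0, Jamal 11, Vikram 17, Wendy 9, Carla 9. Vikram and Jamal advance.
Runoff: Vikram is ranked above Jamal on 17 ballots, Jamal above Vikram on 29.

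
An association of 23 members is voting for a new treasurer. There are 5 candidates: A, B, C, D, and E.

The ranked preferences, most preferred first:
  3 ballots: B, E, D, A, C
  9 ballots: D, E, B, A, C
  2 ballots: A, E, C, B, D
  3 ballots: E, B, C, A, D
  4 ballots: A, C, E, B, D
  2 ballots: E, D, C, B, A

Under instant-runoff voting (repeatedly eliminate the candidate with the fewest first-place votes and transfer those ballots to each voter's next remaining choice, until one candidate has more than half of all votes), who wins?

E

Round 1: A 6, B 3, C 0, D 9, E 5. C eliminated.
Round 2: A 6, B 3, D 9, E 5. B eliminated.
Round 3: A 6, D 9, E 8. A eliminated.
Round 4: D 9, E 14. E has a majority (≥12).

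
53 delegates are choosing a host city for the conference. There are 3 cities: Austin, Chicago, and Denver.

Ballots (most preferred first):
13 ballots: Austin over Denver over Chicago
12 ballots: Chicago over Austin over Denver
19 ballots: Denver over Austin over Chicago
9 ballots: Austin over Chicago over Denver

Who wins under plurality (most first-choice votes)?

First-place votes: Austin 22, Chicago 12, Denver 19.

Austin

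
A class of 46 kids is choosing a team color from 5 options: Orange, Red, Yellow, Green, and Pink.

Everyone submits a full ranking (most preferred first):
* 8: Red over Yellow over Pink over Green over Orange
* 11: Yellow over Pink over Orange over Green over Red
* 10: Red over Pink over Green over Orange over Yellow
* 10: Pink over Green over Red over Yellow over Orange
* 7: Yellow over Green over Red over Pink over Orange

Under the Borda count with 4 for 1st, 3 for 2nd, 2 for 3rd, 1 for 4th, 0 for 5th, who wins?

Pink

Orange: 8×0 + 11×2 + 10×1 + 10×0 + 7×0 = 32
Red: 8×4 + 11×0 + 10×4 + 10×2 + 7×2 = 106
Yellow: 8×3 + 11×4 + 10×0 + 10×1 + 7×4 = 106
Green: 8×1 + 11×1 + 10×2 + 10×3 + 7×3 = 90
Pink: 8×2 + 11×3 + 10×3 + 10×4 + 7×1 = 126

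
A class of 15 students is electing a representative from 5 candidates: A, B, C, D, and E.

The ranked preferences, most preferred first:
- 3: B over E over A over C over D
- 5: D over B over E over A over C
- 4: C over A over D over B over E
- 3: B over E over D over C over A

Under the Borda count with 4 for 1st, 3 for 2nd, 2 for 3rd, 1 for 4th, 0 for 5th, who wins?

A: 3×2 + 5×1 + 4×3 + 3×0 = 23
B: 3×4 + 5×3 + 4×1 + 3×4 = 43
C: 3×1 + 5×0 + 4×4 + 3×1 = 22
D: 3×0 + 5×4 + 4×2 + 3×2 = 34
E: 3×3 + 5×2 + 4×0 + 3×3 = 28

B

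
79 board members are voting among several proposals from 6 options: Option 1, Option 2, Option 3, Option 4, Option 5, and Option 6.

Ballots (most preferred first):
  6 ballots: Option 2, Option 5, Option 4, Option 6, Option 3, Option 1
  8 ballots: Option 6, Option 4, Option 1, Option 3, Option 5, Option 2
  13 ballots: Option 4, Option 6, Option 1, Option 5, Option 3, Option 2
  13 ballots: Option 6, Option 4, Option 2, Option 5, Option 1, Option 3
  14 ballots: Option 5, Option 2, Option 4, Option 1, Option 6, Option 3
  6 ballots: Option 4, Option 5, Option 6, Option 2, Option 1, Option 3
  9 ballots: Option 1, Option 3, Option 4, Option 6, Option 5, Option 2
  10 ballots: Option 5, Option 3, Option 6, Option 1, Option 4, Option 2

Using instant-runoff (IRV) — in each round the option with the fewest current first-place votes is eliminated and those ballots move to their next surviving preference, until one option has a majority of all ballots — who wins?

Option 4

Round 1: Option 1 9, Option 2 6, Option 3 0, Option 4 19, Option 5 24, Option 6 21. Option 3 eliminated.
Round 2: Option 1 9, Option 2 6, Option 4 19, Option 5 24, Option 6 21. Option 2 eliminated.
Round 3: Option 1 9, Option 4 19, Option 5 30, Option 6 21. Option 1 eliminated.
Round 4: Option 4 28, Option 5 30, Option 6 21. Option 6 eliminated.
Round 5: Option 4 49, Option 5 30. Option 4 has a majority (≥40).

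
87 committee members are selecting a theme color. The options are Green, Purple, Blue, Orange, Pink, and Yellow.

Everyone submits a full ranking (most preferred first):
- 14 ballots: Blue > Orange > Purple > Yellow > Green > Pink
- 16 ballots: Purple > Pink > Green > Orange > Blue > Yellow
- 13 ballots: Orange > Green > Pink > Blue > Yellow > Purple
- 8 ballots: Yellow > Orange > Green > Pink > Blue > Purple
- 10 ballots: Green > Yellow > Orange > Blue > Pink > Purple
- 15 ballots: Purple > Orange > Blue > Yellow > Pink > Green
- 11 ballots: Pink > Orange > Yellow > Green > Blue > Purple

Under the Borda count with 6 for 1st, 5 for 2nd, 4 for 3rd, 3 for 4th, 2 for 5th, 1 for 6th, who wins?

Green: 14×2 + 16×4 + 13×5 + 8×4 + 10×6 + 15×1 + 11×3 = 297
Purple: 14×4 + 16×6 + 13×1 + 8×1 + 10×1 + 15×6 + 11×1 = 284
Blue: 14×6 + 16×2 + 13×3 + 8×2 + 10×3 + 15×4 + 11×2 = 283
Orange: 14×5 + 16×3 + 13×6 + 8×5 + 10×4 + 15×5 + 11×5 = 406
Pink: 14×1 + 16×5 + 13×4 + 8×3 + 10×2 + 15×2 + 11×6 = 286
Yellow: 14×3 + 16×1 + 13×2 + 8×6 + 10×5 + 15×3 + 11×4 = 271

Orange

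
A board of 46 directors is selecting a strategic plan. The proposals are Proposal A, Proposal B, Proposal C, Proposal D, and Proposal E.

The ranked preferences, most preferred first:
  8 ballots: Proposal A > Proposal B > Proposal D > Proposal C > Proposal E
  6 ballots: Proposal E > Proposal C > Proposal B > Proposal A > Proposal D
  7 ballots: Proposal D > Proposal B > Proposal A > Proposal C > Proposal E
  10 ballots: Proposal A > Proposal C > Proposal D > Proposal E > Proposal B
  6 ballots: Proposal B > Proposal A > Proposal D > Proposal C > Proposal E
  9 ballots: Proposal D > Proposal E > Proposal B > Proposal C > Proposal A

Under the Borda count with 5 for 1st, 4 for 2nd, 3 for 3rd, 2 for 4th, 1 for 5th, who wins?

Proposal D

Proposal A: 8×5 + 6×2 + 7×3 + 10×5 + 6×4 + 9×1 = 156
Proposal B: 8×4 + 6×3 + 7×4 + 10×1 + 6×5 + 9×3 = 145
Proposal C: 8×2 + 6×4 + 7×2 + 10×4 + 6×2 + 9×2 = 124
Proposal D: 8×3 + 6×1 + 7×5 + 10×3 + 6×3 + 9×5 = 158
Proposal E: 8×1 + 6×5 + 7×1 + 10×2 + 6×1 + 9×4 = 107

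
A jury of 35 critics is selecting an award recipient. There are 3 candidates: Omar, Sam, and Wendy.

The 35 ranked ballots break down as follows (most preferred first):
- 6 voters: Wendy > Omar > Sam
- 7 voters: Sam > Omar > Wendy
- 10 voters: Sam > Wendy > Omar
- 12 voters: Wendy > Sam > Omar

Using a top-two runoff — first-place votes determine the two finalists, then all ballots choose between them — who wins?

Round 1 first-place votes: Omar 0, Sam 17, Wendy 18. Wendy and Sam advance.
Runoff: Wendy is ranked above Sam on 18 ballots, Sam above Wendy on 17.

Wendy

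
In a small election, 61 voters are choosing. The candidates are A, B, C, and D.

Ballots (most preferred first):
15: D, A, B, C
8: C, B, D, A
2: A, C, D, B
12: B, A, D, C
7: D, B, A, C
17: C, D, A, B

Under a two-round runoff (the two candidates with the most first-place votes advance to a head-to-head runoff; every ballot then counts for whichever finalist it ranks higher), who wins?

D

Round 1 first-place votes: A 2, B 12, C 25, D 22. C and D advance.
Runoff: C is ranked above D on 27 ballots, D above C on 34.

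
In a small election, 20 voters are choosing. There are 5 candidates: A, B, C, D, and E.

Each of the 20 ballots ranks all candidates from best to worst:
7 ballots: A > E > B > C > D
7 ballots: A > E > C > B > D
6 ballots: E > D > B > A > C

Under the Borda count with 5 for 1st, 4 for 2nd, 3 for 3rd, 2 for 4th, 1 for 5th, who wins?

A: 7×5 + 7×5 + 6×2 = 82
B: 7×3 + 7×2 + 6×3 = 53
C: 7×2 + 7×3 + 6×1 = 41
D: 7×1 + 7×1 + 6×4 = 38
E: 7×4 + 7×4 + 6×5 = 86

E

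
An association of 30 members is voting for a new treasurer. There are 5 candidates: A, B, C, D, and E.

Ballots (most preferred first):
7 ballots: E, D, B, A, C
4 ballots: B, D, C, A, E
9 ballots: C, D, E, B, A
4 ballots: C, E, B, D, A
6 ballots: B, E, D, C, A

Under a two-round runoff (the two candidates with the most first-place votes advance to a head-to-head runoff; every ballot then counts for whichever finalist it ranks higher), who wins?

Round 1 first-place votes: A 0, B 10, C 13, D 0, E 7. C and B advance.
Runoff: C is ranked above B on 13 ballots, B above C on 17.

B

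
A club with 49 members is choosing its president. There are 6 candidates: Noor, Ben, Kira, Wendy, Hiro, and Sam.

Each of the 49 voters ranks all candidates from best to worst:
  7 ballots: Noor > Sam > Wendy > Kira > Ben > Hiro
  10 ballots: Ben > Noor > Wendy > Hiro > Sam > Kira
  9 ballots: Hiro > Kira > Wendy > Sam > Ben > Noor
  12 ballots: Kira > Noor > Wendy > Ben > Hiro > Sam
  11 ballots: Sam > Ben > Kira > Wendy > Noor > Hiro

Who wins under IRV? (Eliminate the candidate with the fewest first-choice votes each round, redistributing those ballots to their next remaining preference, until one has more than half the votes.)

Round 1: Noor 7, Ben 10, Kira 12, Wendy 0, Hiro 9, Sam 11. Wendy eliminated.
Round 2: Noor 7, Ben 10, Kira 12, Hiro 9, Sam 11. Noor eliminated.
Round 3: Ben 10, Kira 12, Hiro 9, Sam 18. Hiro eliminated.
Round 4: Ben 10, Kira 21, Sam 18. Ben eliminated.
Round 5: Kira 21, Sam 28. Sam has a majority (≥25).

Sam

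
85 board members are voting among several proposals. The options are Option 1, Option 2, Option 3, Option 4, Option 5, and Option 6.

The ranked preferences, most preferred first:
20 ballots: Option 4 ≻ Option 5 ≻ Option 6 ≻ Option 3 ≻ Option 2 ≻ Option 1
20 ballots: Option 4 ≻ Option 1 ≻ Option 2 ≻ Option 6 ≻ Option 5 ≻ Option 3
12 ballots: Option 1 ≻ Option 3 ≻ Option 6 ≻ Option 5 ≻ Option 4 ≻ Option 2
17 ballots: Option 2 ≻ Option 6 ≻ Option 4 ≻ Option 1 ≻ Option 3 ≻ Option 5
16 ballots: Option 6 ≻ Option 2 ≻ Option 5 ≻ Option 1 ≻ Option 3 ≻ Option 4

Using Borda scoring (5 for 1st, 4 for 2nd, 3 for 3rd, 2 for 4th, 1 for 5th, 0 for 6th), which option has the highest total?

Option 1: 20×0 + 20×4 + 12×5 + 17×2 + 16×2 = 206
Option 2: 20×1 + 20×3 + 12×0 + 17×5 + 16×4 = 229
Option 3: 20×2 + 20×0 + 12×4 + 17×1 + 16×1 = 121
Option 4: 20×5 + 20×5 + 12×1 + 17×3 + 16×0 = 263
Option 5: 20×4 + 20×1 + 12×2 + 17×0 + 16×3 = 172
Option 6: 20×3 + 20×2 + 12×3 + 17×4 + 16×5 = 284

Option 6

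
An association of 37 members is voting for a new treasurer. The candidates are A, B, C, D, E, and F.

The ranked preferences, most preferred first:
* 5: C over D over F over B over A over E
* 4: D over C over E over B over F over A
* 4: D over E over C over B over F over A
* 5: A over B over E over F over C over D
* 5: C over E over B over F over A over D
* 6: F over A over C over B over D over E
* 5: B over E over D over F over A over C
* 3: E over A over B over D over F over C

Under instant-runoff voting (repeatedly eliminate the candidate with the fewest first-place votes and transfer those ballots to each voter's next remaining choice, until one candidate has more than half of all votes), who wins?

Round 1: A 5, B 5, C 10, D 8, E 3, F 6. E eliminated.
Round 2: A 8, B 5, C 10, D 8, F 6. B eliminated.
Round 3: A 8, C 10, D 13, F 6. F eliminated.
Round 4: A 14, C 10, D 13. C eliminated.
Round 5: A 19, D 18. A has a majority (≥19).

A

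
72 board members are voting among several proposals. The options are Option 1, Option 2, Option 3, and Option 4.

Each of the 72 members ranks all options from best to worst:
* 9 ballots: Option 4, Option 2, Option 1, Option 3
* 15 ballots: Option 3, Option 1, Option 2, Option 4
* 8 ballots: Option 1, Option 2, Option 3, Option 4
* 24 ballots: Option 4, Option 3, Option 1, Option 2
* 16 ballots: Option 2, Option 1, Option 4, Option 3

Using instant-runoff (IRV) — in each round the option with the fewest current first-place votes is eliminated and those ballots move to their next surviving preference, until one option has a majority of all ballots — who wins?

Round 1: Option 1 8, Option 2 16, Option 3 15, Option 4 33. Option 1 eliminated.
Round 2: Option 2 24, Option 3 15, Option 4 33. Option 3 eliminated.
Round 3: Option 2 39, Option 4 33. Option 2 has a majority (≥37).

Option 2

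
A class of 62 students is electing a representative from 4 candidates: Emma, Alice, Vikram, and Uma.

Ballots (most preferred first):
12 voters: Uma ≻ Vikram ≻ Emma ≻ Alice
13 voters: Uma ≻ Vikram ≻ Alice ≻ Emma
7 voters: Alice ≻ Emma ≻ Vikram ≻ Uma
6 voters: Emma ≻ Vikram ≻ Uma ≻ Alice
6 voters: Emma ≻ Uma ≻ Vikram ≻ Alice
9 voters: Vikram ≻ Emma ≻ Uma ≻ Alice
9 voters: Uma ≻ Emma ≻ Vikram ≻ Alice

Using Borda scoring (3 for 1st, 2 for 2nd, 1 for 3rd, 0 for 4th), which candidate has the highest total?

Uma

Emma: 12×1 + 13×0 + 7×2 + 6×3 + 6×3 + 9×2 + 9×2 = 98
Alice: 12×0 + 13×1 + 7×3 + 6×0 + 6×0 + 9×0 + 9×0 = 34
Vikram: 12×2 + 13×2 + 7×1 + 6×2 + 6×1 + 9×3 + 9×1 = 111
Uma: 12×3 + 13×3 + 7×0 + 6×1 + 6×2 + 9×1 + 9×3 = 129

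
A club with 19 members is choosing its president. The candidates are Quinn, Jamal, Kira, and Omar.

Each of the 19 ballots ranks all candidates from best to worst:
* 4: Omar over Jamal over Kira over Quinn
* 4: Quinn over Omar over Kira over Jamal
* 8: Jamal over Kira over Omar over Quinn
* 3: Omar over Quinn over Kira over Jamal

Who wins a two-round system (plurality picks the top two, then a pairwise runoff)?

Round 1 first-place votes: Quinn 4, Jamal 8, Kira 0, Omar 7. Jamal and Omar advance.
Runoff: Jamal is ranked above Omar on 8 ballots, Omar above Jamal on 11.

Omar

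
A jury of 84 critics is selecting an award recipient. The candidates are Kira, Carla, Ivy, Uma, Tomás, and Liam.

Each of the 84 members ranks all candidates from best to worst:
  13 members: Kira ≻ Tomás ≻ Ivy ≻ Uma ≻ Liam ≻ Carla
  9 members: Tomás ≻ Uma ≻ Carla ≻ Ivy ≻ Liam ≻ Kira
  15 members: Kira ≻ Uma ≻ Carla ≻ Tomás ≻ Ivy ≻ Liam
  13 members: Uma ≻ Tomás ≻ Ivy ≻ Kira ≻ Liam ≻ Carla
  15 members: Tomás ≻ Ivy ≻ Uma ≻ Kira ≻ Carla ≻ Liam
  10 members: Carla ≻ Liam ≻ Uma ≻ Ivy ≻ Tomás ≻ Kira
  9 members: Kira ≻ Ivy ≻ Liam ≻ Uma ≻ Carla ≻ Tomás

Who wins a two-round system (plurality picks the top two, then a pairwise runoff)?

Round 1 first-place votes: Kira 37, Carla 10, Ivy 0, Uma 13, Tomás 24, Liam 0. Kira and Tomás advance.
Runoff: Kira is ranked above Tomás on 37 ballots, Tomás above Kira on 47.

Tomás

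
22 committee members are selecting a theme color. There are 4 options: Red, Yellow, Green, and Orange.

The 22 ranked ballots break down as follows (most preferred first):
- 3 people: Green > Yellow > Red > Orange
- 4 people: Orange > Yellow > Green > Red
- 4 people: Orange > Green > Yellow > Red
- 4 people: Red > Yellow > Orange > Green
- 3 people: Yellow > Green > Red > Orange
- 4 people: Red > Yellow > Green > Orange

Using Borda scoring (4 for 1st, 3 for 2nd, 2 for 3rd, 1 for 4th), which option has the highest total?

Yellow

Red: 3×2 + 4×1 + 4×1 + 4×4 + 3×2 + 4×4 = 52
Yellow: 3×3 + 4×3 + 4×2 + 4×3 + 3×4 + 4×3 = 65
Green: 3×4 + 4×2 + 4×3 + 4×1 + 3×3 + 4×2 = 53
Orange: 3×1 + 4×4 + 4×4 + 4×2 + 3×1 + 4×1 = 50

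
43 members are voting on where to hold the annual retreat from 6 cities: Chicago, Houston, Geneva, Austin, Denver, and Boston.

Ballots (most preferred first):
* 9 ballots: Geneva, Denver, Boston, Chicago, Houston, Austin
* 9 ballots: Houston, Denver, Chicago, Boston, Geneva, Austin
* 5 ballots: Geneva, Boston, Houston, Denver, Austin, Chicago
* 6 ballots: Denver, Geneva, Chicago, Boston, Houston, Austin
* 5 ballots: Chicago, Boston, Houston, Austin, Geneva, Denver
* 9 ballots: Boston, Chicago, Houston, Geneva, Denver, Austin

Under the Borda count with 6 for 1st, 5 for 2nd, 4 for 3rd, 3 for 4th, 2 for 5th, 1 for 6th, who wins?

Boston

Chicago: 9×3 + 9×4 + 5×1 + 6×4 + 5×6 + 9×5 = 167
Houston: 9×2 + 9×6 + 5×4 + 6×2 + 5×4 + 9×4 = 160
Geneva: 9×6 + 9×2 + 5×6 + 6×5 + 5×2 + 9×3 = 169
Austin: 9×1 + 9×1 + 5×2 + 6×1 + 5×3 + 9×1 = 58
Denver: 9×5 + 9×5 + 5×3 + 6×6 + 5×1 + 9×2 = 164
Boston: 9×4 + 9×3 + 5×5 + 6×3 + 5×5 + 9×6 = 185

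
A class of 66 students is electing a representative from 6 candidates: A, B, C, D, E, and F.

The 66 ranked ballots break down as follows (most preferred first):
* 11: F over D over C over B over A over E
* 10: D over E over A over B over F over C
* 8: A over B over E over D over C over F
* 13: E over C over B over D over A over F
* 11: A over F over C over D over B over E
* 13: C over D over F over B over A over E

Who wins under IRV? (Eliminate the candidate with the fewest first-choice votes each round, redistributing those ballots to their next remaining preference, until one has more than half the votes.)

C

Round 1: A 19, B 0, C 13, D 10, E 13, F 11. B eliminated.
Round 2: A 19, C 13, D 10, E 13, F 11. D eliminated.
Round 3: A 19, C 13, E 23, F 11. F eliminated.
Round 4: A 19, C 24, E 23. A eliminated.
Round 5: C 35, E 31. C has a majority (≥34).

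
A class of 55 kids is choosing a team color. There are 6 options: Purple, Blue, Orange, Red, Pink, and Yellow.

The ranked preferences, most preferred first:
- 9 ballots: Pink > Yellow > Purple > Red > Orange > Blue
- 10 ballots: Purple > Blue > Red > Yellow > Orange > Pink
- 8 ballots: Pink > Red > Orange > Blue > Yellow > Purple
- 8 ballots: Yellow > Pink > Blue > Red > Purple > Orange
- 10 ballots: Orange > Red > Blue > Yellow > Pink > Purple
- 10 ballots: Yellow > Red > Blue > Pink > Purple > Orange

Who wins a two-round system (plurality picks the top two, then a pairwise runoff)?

Round 1 first-place votes: Purple 10, Blue 0, Orange 10, Red 0, Pink 17, Yellow 18. Yellow and Pink advance.
Runoff: Yellow is ranked above Pink on 38 ballots, Pink above Yellow on 17.

Yellow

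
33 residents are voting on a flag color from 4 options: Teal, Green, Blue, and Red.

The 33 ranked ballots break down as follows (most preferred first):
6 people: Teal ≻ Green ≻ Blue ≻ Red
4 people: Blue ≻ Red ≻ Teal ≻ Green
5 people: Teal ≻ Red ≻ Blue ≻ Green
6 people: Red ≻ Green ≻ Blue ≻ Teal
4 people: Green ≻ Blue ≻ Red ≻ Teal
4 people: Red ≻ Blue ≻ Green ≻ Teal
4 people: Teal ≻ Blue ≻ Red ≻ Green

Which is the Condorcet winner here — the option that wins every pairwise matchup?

Blue vs Teal: 18–15
Blue vs Green: 17–16
Blue vs Red: 18–15
Blue beats every other option.

Blue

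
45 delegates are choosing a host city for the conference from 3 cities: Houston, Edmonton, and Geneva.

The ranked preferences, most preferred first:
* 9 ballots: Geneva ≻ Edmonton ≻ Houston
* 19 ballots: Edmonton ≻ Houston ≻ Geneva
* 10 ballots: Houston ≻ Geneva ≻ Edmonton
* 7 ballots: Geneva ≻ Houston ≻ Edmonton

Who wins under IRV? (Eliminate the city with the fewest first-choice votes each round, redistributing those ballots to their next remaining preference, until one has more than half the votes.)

Round 1: Houston 10, Edmonton 19, Geneva 16. Houston eliminated.
Round 2: Edmonton 19, Geneva 26. Geneva has a majority (≥23).

Geneva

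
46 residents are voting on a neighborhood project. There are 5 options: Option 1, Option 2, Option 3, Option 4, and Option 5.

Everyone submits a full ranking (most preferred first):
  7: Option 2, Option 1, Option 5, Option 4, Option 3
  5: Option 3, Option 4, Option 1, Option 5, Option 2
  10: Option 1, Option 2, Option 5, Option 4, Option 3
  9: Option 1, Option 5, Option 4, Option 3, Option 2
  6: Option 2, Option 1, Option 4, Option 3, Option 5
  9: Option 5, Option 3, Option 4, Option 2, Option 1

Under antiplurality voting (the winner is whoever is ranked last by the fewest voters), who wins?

Last-place votes: Option 1 9, Option 2 14, Option 3 17, Option 4 0, Option 5 6.

Option 4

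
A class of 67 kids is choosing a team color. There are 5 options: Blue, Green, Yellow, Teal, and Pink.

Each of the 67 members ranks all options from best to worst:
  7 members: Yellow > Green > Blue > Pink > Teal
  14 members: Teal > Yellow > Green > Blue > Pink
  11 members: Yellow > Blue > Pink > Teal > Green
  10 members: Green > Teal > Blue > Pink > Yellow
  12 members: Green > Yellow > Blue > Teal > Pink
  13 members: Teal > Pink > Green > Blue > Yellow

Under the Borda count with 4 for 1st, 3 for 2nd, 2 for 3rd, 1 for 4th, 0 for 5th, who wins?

Blue: 7×2 + 14×1 + 11×3 + 10×2 + 12×2 + 13×1 = 118
Green: 7×3 + 14×2 + 11×0 + 10×4 + 12×4 + 13×2 = 163
Yellow: 7×4 + 14×3 + 11×4 + 10×0 + 12×3 + 13×0 = 150
Teal: 7×0 + 14×4 + 11×1 + 10×3 + 12×1 + 13×4 = 161
Pink: 7×1 + 14×0 + 11×2 + 10×1 + 12×0 + 13×3 = 78

Green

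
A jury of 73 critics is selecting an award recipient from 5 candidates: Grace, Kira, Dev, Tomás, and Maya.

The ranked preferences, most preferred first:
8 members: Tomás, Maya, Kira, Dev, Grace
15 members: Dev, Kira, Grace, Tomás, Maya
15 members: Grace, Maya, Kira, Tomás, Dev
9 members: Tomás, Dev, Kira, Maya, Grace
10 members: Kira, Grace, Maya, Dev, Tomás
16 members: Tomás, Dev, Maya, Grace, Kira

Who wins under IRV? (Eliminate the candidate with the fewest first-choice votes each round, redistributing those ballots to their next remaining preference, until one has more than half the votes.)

Grace

Round 1: Grace 15, Kira 10, Dev 15, Tomás 33, Maya 0. Maya eliminated.
Round 2: Grace 15, Kira 10, Dev 15, Tomás 33. Kira eliminated.
Round 3: Grace 25, Dev 15, Tomás 33. Dev eliminated.
Round 4: Grace 40, Tomás 33. Grace has a majority (≥37).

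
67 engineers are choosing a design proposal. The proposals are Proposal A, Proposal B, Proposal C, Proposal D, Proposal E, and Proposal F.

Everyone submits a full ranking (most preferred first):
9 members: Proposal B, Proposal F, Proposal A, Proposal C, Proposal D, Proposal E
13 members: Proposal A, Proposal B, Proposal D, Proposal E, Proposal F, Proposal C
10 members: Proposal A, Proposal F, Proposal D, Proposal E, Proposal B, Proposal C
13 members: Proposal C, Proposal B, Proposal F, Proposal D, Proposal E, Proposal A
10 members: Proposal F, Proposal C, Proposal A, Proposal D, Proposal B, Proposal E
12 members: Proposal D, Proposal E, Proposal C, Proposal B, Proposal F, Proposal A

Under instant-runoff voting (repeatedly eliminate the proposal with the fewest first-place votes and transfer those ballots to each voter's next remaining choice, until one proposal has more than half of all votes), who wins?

Proposal C

Round 1: Proposal A 23, Proposal B 9, Proposal C 13, Proposal D 12, Proposal E 0, Proposal F 10. Proposal E eliminated.
Round 2: Proposal A 23, Proposal B 9, Proposal C 13, Proposal D 12, Proposal F 10. Proposal B eliminated.
Round 3: Proposal A 23, Proposal C 13, Proposal D 12, Proposal F 19. Proposal D eliminated.
Round 4: Proposal A 23, Proposal C 25, Proposal F 19. Proposal F eliminated.
Round 5: Proposal A 32, Proposal C 35. Proposal C has a majority (≥34).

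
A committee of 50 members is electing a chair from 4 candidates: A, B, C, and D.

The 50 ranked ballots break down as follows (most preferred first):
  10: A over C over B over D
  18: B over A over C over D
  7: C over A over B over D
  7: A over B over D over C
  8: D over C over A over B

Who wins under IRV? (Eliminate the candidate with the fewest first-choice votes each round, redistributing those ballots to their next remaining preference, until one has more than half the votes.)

Round 1: A 17, B 18, C 7, D 8. C eliminated.
Round 2: A 24, B 18, D 8. D eliminated.
Round 3: A 32, B 18. A has a majority (≥26).

A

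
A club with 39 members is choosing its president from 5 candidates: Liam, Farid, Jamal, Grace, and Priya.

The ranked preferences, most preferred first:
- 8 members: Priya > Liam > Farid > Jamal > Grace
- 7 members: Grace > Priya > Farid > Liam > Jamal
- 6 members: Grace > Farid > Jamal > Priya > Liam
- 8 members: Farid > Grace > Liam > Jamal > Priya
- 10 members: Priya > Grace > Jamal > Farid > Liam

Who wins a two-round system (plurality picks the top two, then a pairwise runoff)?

Round 1 first-place votes: Liam 0, Farid 8, Jamal 0, Grace 13, Priya 18. Priya and Grace advance.
Runoff: Priya is ranked above Grace on 18 ballots, Grace above Priya on 21.

Grace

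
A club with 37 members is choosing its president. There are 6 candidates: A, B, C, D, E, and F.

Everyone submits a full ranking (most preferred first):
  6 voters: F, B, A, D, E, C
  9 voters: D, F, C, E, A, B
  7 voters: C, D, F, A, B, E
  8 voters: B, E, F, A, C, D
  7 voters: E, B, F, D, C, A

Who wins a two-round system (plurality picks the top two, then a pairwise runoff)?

B

Round 1 first-place votes: A 0, B 8, C 7, D 9, E 7, F 6. D and B advance.
Runoff: D is ranked above B on 16 ballots, B above D on 21.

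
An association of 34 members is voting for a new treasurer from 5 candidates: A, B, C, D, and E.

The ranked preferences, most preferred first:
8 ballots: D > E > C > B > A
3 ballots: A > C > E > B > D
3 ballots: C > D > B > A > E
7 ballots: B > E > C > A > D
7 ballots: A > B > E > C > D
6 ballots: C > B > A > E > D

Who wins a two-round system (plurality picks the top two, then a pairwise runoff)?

Round 1 first-place votes: A 10, B 7, C 9, D 8, E 0. A and C advance.
Runoff: A is ranked above C on 10 ballots, C above A on 24.

C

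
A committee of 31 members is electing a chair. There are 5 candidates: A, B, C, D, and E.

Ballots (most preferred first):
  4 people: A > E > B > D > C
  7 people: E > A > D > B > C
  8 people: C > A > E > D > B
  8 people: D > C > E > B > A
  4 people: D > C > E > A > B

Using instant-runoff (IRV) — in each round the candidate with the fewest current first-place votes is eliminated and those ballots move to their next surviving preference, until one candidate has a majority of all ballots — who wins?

E

Round 1: A 4, B 0, C 8, D 12, E 7. B eliminated.
Round 2: A 4, C 8, D 12, E 7. A eliminated.
Round 3: C 8, D 12, E 11. C eliminated.
Round 4: D 12, E 19. E has a majority (≥16).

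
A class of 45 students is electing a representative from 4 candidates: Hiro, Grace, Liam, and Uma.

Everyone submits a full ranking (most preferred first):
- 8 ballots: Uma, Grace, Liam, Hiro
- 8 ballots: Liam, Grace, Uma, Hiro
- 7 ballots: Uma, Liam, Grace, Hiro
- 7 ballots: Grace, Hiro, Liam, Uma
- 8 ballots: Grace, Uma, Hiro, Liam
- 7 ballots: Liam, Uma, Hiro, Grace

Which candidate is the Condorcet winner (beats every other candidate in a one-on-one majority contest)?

Grace vs Hiro: 38–7
Grace vs Liam: 23–22
Grace vs Uma: 23–22
Grace beats every other candidate.

Grace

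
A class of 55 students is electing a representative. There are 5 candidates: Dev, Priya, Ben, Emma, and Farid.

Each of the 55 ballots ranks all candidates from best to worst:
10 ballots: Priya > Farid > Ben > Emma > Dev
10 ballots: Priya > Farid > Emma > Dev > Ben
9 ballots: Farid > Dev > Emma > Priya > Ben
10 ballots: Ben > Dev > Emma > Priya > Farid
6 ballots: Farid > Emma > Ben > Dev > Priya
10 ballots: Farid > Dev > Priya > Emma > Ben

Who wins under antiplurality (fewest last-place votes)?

Emma

Last-place votes: Dev 10, Priya 6, Ben 29, Emma 0, Farid 10.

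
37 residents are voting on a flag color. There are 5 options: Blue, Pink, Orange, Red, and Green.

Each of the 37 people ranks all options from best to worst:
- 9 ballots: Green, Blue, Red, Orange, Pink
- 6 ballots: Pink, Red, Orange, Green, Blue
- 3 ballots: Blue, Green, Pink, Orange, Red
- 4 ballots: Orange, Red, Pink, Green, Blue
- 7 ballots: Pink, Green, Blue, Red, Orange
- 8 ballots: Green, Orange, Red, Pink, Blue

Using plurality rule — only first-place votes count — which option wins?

Green

First-place votes: Blue 3, Pink 13, Orange 4, Red 0, Green 17.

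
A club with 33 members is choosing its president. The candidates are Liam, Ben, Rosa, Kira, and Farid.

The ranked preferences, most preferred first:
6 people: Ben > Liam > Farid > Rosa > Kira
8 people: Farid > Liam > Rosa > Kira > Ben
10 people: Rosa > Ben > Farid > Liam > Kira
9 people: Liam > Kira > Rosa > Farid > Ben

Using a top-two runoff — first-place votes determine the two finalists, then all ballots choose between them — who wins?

Round 1 first-place votes: Liam 9, Ben 6, Rosa 10, Kira 0, Farid 8. Rosa and Liam advance.
Runoff: Rosa is ranked above Liam on 10 ballots, Liam above Rosa on 23.

Liam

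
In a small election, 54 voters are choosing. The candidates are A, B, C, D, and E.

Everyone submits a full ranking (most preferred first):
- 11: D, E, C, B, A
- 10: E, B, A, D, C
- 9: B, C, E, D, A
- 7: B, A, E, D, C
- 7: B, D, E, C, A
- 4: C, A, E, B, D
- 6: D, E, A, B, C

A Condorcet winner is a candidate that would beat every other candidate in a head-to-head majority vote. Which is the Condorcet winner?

E vs A: 43–11
E vs B: 31–23
E vs C: 41–13
E vs D: 30–24
E beats every other candidate.

E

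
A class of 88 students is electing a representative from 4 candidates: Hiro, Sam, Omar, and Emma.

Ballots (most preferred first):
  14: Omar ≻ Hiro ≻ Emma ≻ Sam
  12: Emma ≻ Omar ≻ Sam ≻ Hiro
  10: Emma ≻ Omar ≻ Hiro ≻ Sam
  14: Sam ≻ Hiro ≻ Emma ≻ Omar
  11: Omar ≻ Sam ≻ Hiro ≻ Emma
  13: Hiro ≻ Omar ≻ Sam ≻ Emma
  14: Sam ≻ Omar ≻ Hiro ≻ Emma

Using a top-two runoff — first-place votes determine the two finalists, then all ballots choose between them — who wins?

Round 1 first-place votes: Hiro 13, Sam 28, Omar 25, Emma 22. Sam and Omar advance.
Runoff: Sam is ranked above Omar on 28 ballots, Omar above Sam on 60.

Omar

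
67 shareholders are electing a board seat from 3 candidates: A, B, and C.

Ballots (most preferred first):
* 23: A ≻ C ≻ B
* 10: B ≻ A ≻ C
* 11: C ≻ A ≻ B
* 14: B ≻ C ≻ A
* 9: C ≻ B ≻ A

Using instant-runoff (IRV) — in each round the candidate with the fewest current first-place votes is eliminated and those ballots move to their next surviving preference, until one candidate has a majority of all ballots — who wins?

A

Round 1: A 23, B 24, C 20. C eliminated.
Round 2: A 34, B 33. A has a majority (≥34).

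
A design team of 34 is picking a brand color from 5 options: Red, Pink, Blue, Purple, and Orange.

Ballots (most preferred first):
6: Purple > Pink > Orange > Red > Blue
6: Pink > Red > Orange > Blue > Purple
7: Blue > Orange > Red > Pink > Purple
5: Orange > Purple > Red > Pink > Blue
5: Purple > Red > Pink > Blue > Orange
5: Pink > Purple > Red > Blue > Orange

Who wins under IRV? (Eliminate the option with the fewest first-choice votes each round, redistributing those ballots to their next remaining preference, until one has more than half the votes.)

Round 1: Red 0, Pink 11, Blue 7, Purple 11, Orange 5. Red eliminated.
Round 2: Pink 11, Blue 7, Purple 11, Orange 5. Orange eliminated.
Round 3: Pink 11, Blue 7, Purple 16. Blue eliminated.
Round 4: Pink 18, Purple 16. Pink has a majority (≥18).

Pink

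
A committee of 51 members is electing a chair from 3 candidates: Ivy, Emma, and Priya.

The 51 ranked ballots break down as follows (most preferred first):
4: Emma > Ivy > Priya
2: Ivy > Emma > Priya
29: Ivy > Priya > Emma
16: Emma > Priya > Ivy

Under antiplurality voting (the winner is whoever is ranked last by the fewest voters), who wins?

Last-place votes: Ivy 16, Emma 29, Priya 6.

Priya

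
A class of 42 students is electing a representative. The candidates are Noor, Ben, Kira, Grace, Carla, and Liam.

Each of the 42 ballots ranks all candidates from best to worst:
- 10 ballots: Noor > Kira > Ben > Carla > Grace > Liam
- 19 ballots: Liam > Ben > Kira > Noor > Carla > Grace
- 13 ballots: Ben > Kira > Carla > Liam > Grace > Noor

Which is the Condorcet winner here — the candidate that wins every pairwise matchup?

Ben vs Noor: 32–10
Ben vs Kira: 32–10
Ben vs Grace: 42–0
Ben vs Carla: 42–0
Ben vs Liam: 23–19
Ben beats every other candidate.

Ben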